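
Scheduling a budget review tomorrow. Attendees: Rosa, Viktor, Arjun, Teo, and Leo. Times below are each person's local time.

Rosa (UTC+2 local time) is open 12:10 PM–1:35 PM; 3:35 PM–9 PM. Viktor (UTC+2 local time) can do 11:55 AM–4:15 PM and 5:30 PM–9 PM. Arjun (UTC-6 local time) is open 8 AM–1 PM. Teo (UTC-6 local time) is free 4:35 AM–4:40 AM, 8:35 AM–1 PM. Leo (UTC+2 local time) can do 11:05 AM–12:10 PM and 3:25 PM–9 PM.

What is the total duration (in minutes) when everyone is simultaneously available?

210

Rosa in UTC: 10:10-11:35, 13:35-19:00 (subtract 2h to convert from UTC+2).
Viktor in UTC: 09:55-14:15, 15:30-19:00 (subtract 2h to convert from UTC+2).
Arjun in UTC: 14:00-19:00 (add 6h to convert from UTC-6).
Teo in UTC: 10:35-10:40, 14:35-19:00 (add 6h to convert from UTC-6).
Leo in UTC: 09:05-10:10, 13:25-19:00 (subtract 2h to convert from UTC+2).
Rosa ∩ Viktor: 10:10-11:35, 13:35-14:15, 15:30-19:00.
Rosa ∩ Viktor ∩ Arjun: 14:00-14:15, 15:30-19:00.
Rosa ∩ Viktor ∩ Arjun ∩ Teo: 15:30-19:00.
Rosa ∩ Viktor ∩ Arjun ∩ Teo ∩ Leo: 15:30-19:00.
So the common availability across everyone is 15:30-19:00.
That's a single block of 210 minutes.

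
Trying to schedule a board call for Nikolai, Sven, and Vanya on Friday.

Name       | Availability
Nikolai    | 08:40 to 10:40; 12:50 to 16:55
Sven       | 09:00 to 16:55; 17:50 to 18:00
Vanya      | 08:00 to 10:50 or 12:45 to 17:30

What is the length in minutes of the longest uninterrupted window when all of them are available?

Nikolai ∩ Sven: 09:00-10:40, 12:50-16:55.
Nikolai ∩ Sven ∩ Vanya: 09:00-10:40, 12:50-16:55.
So the common availability across everyone is 09:00-10:40, 12:50-16:55.
The longest is 12:50-16:55 at 245 minutes.

245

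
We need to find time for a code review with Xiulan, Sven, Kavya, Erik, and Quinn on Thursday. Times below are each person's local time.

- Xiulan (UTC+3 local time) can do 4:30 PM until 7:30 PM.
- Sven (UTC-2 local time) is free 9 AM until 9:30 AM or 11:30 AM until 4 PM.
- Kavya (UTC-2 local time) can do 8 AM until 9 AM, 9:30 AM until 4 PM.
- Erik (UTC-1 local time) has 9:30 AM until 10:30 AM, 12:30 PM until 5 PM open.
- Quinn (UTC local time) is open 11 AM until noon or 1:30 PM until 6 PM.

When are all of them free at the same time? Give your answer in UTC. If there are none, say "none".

Xiulan in UTC: 13:30-16:30 (subtract 3h to convert from UTC+3).
Sven in UTC: 11:00-11:30, 13:30-18:00 (add 2h to convert from UTC-2).
Kavya in UTC: 10:00-11:00, 11:30-18:00 (add 2h to convert from UTC-2).
Erik in UTC: 10:30-11:30, 13:30-18:00 (add 1h to convert from UTC-1).
Quinn in UTC: 11:00-12:00, 13:30-18:00.
Xiulan ∩ Sven: 13:30-16:30.
Xiulan ∩ Sven ∩ Kavya: 13:30-16:30.
Xiulan ∩ Sven ∩ Kavya ∩ Erik: 13:30-16:30.
Xiulan ∩ Sven ∩ Kavya ∩ Erik ∩ Quinn: 13:30-16:30.
Those are the intersection windows.

13:30-16:30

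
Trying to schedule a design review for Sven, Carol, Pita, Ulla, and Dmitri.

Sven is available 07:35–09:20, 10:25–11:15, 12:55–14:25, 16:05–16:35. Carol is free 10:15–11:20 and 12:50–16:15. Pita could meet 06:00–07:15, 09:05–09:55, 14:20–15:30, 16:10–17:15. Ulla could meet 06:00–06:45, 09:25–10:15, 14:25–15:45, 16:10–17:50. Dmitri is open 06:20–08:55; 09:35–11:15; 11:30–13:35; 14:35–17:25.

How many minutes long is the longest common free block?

Sven ∩ Carol: 10:25-11:15, 12:55-14:25, 16:05-16:15.
Sven ∩ Carol ∩ Pita: 14:20-14:25, 16:10-16:15.
Sven ∩ Carol ∩ Pita ∩ Ulla: 16:10-16:15.
Sven ∩ Carol ∩ Pita ∩ Ulla ∩ Dmitri: 16:10-16:15.
The longest is 16:10-16:15 at 5 minutes.

5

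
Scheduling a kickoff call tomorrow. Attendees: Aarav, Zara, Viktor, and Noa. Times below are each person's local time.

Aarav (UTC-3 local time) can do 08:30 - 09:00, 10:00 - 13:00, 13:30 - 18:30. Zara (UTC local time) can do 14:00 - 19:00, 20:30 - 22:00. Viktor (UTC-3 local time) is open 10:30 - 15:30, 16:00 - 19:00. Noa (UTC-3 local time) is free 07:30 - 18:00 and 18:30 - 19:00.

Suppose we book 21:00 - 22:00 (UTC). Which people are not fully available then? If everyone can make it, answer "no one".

Aarav in UTC: 11:30-12:00, 13:00-16:00, 16:30-21:30 (add 3h to convert from UTC-3).
Zara in UTC: 14:00-19:00, 20:30-22:00.
Viktor in UTC: 13:30-18:30, 19:00-22:00 (add 3h to convert from UTC-3).
Noa in UTC: 10:30-21:00, 21:30-22:00 (add 3h to convert from UTC-3).
Aarav: not fully free for 21:00-22:00. Zara: free for 21:00-22:00. Viktor: free for 21:00-22:00. Noa: not fully free for 21:00-22:00.

Aarav, Noa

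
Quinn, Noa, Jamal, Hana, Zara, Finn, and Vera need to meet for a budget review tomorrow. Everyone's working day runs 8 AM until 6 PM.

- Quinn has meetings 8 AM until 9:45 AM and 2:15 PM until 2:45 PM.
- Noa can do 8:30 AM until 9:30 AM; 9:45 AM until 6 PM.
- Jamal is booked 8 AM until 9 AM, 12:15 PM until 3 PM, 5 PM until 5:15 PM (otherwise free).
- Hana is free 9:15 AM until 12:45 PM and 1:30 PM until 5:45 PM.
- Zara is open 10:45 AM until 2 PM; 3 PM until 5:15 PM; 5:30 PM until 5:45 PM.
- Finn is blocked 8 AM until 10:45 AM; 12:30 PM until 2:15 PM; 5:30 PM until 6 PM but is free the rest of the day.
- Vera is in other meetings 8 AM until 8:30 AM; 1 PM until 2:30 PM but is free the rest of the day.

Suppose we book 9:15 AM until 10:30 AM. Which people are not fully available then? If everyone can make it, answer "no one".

Quinn free: 09:45-14:15, 14:45-18:00 (invert busy blocks within the working day).
Noa free: 08:30-09:30, 09:45-18:00.
Jamal free: 09:00-12:15, 15:00-17:00, 17:15-18:00 (invert busy blocks within the working day).
Hana free: 09:15-12:45, 13:30-17:45.
Zara free: 10:45-14:00, 15:00-17:15, 17:30-17:45.
Finn free: 10:45-12:30, 14:15-17:30 (invert busy blocks within the working day).
Vera free: 08:30-13:00, 14:30-18:00 (invert busy blocks within the working day).
Quinn: not fully free for 09:15-10:30. Noa: not fully free for 09:15-10:30. Jamal: free for 09:15-10:30. Hana: free for 09:15-10:30. Zara: not fully free for 09:15-10:30. Finn: not fully free for 09:15-10:30. Vera: free for 09:15-10:30.

Finn, Noa, Quinn, Zara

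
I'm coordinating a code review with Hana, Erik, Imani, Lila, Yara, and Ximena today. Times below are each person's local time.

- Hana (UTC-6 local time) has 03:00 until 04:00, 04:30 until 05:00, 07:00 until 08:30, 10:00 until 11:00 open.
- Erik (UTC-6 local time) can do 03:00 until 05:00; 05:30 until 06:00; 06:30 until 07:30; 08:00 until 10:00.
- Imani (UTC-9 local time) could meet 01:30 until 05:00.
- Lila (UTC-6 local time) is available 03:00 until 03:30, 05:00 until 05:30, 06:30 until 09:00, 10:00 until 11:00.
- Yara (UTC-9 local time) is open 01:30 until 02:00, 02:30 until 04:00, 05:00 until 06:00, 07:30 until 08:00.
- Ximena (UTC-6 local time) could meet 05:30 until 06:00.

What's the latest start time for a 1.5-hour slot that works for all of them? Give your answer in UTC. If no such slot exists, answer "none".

Hana in UTC: 09:00-10:00, 10:30-11:00, 13:00-14:30, 16:00-17:00 (add 6h to convert from UTC-6).
Erik in UTC: 09:00-11:00, 11:30-12:00, 12:30-13:30, 14:00-16:00 (add 6h to convert from UTC-6).
Imani in UTC: 10:30-14:00 (add 9h to convert from UTC-9).
Lila in UTC: 09:00-09:30, 11:00-11:30, 12:30-15:00, 16:00-17:00 (add 6h to convert from UTC-6).
Yara in UTC: 10:30-11:00, 11:30-13:00, 14:00-15:00, 16:30-17:00 (add 9h to convert from UTC-9).
Ximena in UTC: 11:30-12:00 (add 6h to convert from UTC-6).
Hana ∩ Erik: 09:00-10:00, 10:30-11:00, 13:00-13:30, 14:00-14:30.
Hana ∩ Erik ∩ Imani: 10:30-11:00, 13:00-13:30.
Hana ∩ Erik ∩ Imani ∩ Lila: 13:00-13:30.
Hana ∩ Erik ∩ Imani ∩ Lila ∩ Yara: ∅.
Hana ∩ Erik ∩ Imani ∩ Lila ∩ Yara ∩ Ximena: ∅.
There is no time when everyone is free.
No common window is at least 90 minutes long.

none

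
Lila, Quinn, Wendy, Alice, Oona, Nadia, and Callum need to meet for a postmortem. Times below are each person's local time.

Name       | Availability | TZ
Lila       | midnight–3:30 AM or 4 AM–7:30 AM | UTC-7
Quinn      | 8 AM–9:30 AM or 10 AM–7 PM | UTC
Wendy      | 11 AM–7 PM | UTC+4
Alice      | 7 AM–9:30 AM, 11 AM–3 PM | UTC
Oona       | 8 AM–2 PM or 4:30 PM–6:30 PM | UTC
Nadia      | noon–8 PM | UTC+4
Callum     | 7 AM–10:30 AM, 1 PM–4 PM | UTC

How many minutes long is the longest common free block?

90

Lila in UTC: 07:00-10:30, 11:00-14:30 (add 7h to convert from UTC-7).
Quinn in UTC: 08:00-09:30, 10:00-19:00.
Wendy in UTC: 07:00-15:00 (subtract 4h to convert from UTC+4).
Alice in UTC: 07:00-09:30, 11:00-15:00.
Oona in UTC: 08:00-14:00, 16:30-18:30.
Nadia in UTC: 08:00-16:00 (subtract 4h to convert from UTC+4).
Callum in UTC: 07:00-10:30, 13:00-16:00.
Lila ∩ Quinn: 08:00-09:30, 10:00-10:30, 11:00-14:30.
Lila ∩ Quinn ∩ Wendy: 08:00-09:30, 10:00-10:30, 11:00-14:30.
Lila ∩ Quinn ∩ Wendy ∩ Alice: 08:00-09:30, 11:00-14:30.
Lila ∩ Quinn ∩ Wendy ∩ Alice ∩ Oona: 08:00-09:30, 11:00-14:00.
Lila ∩ Quinn ∩ Wendy ∩ Alice ∩ Oona ∩ Nadia: 08:00-09:30, 11:00-14:00.
Lila ∩ Quinn ∩ Wendy ∩ Alice ∩ Oona ∩ Nadia ∩ Callum: 08:00-09:30, 13:00-14:00.
The longest is 08:00-09:30 at 90 minutes.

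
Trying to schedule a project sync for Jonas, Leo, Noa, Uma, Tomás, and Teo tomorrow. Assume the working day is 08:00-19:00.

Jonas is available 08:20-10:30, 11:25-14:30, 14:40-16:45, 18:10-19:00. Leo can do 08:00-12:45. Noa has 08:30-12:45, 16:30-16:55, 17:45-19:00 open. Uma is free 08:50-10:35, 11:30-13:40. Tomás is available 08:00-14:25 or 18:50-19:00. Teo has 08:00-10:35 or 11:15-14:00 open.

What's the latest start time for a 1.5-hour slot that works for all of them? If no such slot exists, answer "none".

09:00

Jonas ∩ Leo: 08:20-10:30, 11:25-12:45.
Jonas ∩ Leo ∩ Noa: 08:30-10:30, 11:25-12:45.
Jonas ∩ Leo ∩ Noa ∩ Uma: 08:50-10:30, 11:30-12:45.
Jonas ∩ Leo ∩ Noa ∩ Uma ∩ Tomás: 08:50-10:30, 11:30-12:45.
Jonas ∩ Leo ∩ Noa ∩ Uma ∩ Tomás ∩ Teo: 08:50-10:30, 11:30-12:45.
So the common availability across everyone is 08:50-10:30, 11:30-12:45.
The last common window of at least 90 minutes is 08:50-10:30; a 90-minute meeting can start as late as 09:00 and still end by 10:30.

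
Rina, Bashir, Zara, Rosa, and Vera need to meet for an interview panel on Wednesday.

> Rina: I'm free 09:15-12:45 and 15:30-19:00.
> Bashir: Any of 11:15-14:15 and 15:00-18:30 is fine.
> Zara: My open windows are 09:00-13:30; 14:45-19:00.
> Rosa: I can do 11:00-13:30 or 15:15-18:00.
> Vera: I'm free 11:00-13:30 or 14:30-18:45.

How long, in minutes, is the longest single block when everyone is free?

Rina ∩ Bashir: 11:15-12:45, 15:30-18:30.
Rina ∩ Bashir ∩ Zara: 11:15-12:45, 15:30-18:30.
Rina ∩ Bashir ∩ Zara ∩ Rosa: 11:15-12:45, 15:30-18:00.
Rina ∩ Bashir ∩ Zara ∩ Rosa ∩ Vera: 11:15-12:45, 15:30-18:00.
So the common availability across everyone is 11:15-12:45, 15:30-18:00.
The longest is 15:30-18:00 at 150 minutes.

150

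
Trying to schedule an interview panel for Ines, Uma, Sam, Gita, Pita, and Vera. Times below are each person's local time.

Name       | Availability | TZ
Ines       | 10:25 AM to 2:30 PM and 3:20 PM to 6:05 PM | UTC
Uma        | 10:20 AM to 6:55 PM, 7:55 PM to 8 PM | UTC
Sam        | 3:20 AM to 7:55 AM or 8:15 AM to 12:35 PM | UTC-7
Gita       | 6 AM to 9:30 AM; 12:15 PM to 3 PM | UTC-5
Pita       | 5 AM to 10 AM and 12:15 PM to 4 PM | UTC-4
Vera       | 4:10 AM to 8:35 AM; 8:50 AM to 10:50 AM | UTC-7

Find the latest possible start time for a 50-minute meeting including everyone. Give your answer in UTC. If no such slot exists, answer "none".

13:10

Ines in UTC: 10:25-14:30, 15:20-18:05.
Uma in UTC: 10:20-18:55, 19:55-20:00.
Sam in UTC: 10:20-14:55, 15:15-19:35 (add 7h to convert from UTC-7).
Gita in UTC: 11:00-14:30, 17:15-20:00 (add 5h to convert from UTC-5).
Pita in UTC: 09:00-14:00, 16:15-20:00 (add 4h to convert from UTC-4).
Vera in UTC: 11:10-15:35, 15:50-17:50 (add 7h to convert from UTC-7).
Ines ∩ Uma: 10:25-14:30, 15:20-18:05.
Ines ∩ Uma ∩ Sam: 10:25-14:30, 15:20-18:05.
Ines ∩ Uma ∩ Sam ∩ Gita: 11:00-14:30, 17:15-18:05.
Ines ∩ Uma ∩ Sam ∩ Gita ∩ Pita: 11:00-14:00, 17:15-18:05.
Ines ∩ Uma ∩ Sam ∩ Gita ∩ Pita ∩ Vera: 11:10-14:00, 17:15-17:50.
So the common availability across everyone is 11:10-14:00, 17:15-17:50.
The last common window of at least 50 minutes is 11:10-14:00; a 50-minute meeting can start as late as 13:10 and still end by 14:00.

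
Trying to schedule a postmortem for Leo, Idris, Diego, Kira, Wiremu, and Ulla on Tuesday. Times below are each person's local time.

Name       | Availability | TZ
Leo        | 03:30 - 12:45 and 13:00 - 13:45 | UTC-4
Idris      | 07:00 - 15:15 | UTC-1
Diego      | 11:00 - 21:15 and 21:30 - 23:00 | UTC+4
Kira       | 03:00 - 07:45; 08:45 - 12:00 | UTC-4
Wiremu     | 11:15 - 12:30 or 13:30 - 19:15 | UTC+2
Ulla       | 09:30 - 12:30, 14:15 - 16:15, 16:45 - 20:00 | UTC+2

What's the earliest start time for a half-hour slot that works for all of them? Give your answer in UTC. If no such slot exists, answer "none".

09:15

Leo in UTC: 07:30-16:45, 17:00-17:45 (add 4h to convert from UTC-4).
Idris in UTC: 08:00-16:15 (add 1h to convert from UTC-1).
Diego in UTC: 07:00-17:15, 17:30-19:00 (subtract 4h to convert from UTC+4).
Kira in UTC: 07:00-11:45, 12:45-16:00 (add 4h to convert from UTC-4).
Wiremu in UTC: 09:15-10:30, 11:30-17:15 (subtract 2h to convert from UTC+2).
Ulla in UTC: 07:30-10:30, 12:15-14:15, 14:45-18:00 (subtract 2h to convert from UTC+2).
Leo ∩ Idris: 08:00-16:15.
Leo ∩ Idris ∩ Diego: 08:00-16:15.
Leo ∩ Idris ∩ Diego ∩ Kira: 08:00-11:45, 12:45-16:00.
Leo ∩ Idris ∩ Diego ∩ Kira ∩ Wiremu: 09:15-10:30, 11:30-11:45, 12:45-16:00.
Leo ∩ Idris ∩ Diego ∩ Kira ∩ Wiremu ∩ Ulla: 09:15-10:30, 12:45-14:15, 14:45-16:00.
The first common window of at least 30 minutes is 09:15-10:30, so the earliest start is 09:15.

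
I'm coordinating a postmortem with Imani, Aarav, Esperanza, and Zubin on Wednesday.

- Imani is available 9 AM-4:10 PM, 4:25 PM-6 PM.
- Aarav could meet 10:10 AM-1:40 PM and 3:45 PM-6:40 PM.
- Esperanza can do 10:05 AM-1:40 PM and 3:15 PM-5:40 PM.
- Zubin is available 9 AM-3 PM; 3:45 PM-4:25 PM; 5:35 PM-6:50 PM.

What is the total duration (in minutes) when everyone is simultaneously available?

Imani ∩ Aarav: 10:10-13:40, 15:45-16:10, 16:25-18:00.
Imani ∩ Aarav ∩ Esperanza: 10:10-13:40, 15:45-16:10, 16:25-17:40.
Imani ∩ Aarav ∩ Esperanza ∩ Zubin: 10:10-13:40, 15:45-16:10, 17:35-17:40.
Summing the common windows: 210 + 25 + 5 = 240 minutes.

240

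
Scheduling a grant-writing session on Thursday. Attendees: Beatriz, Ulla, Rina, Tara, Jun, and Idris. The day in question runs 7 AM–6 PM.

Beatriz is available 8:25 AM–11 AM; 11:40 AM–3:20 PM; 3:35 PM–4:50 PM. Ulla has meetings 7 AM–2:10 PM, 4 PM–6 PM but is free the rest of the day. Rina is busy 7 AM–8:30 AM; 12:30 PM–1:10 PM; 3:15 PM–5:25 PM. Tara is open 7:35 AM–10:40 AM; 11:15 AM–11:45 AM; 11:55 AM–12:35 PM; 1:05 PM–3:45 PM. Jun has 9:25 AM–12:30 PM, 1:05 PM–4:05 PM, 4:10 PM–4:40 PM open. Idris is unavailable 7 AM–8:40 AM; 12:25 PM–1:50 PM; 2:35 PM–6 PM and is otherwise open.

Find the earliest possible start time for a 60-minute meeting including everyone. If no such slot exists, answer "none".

none

Beatriz free: 08:25-11:00, 11:40-15:20, 15:35-16:50.
Ulla free: 14:10-16:00 (invert busy blocks within the working day).
Rina free: 08:30-12:30, 13:10-15:15, 17:25-18:00 (invert busy blocks within the working day).
Tara free: 07:35-10:40, 11:15-11:45, 11:55-12:35, 13:05-15:45.
Jun free: 09:25-12:30, 13:05-16:05, 16:10-16:40.
Idris free: 08:40-12:25, 13:50-14:35 (invert busy blocks within the working day).
Beatriz ∩ Ulla: 14:10-15:20, 15:35-16:00.
Beatriz ∩ Ulla ∩ Rina: 14:10-15:15.
Beatriz ∩ Ulla ∩ Rina ∩ Tara: 14:10-15:15.
Beatriz ∩ Ulla ∩ Rina ∩ Tara ∩ Jun: 14:10-15:15.
Beatriz ∩ Ulla ∩ Rina ∩ Tara ∩ Jun ∩ Idris: 14:10-14:35.
So the common availability across everyone is 14:10-14:35.
No common window is at least 60 minutes long.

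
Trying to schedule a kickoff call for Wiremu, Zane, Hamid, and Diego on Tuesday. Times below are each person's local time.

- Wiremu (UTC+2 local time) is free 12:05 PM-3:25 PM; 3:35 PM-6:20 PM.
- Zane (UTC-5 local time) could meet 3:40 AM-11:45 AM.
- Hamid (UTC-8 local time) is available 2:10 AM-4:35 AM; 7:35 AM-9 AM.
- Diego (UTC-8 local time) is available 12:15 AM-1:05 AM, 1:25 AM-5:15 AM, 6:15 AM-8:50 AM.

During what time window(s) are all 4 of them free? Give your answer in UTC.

10:10-12:35, 15:35-16:20

Wiremu in UTC: 10:05-13:25, 13:35-16:20 (subtract 2h to convert from UTC+2).
Zane in UTC: 08:40-16:45 (add 5h to convert from UTC-5).
Hamid in UTC: 10:10-12:35, 15:35-17:00 (add 8h to convert from UTC-8).
Diego in UTC: 08:15-09:05, 09:25-13:15, 14:15-16:50 (add 8h to convert from UTC-8).
Wiremu ∩ Zane: 10:05-13:25, 13:35-16:20.
Wiremu ∩ Zane ∩ Hamid: 10:10-12:35, 15:35-16:20.
Wiremu ∩ Zane ∩ Hamid ∩ Diego: 10:10-12:35, 15:35-16:20.
So the common availability across everyone is 10:10-12:35, 15:35-16:20.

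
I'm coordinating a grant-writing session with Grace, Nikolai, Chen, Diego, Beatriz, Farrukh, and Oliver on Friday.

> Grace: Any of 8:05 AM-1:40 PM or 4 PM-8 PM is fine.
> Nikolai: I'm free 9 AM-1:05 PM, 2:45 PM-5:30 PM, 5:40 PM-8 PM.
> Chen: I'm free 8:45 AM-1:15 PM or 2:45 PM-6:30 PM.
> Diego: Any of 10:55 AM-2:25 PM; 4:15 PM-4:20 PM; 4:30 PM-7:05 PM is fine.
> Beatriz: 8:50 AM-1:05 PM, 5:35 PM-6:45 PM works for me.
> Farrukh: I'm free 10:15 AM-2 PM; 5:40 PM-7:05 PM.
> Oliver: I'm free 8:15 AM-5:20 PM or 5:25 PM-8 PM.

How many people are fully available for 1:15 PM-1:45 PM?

Diego, Farrukh, and Oliver can make the full 13:15-13:45 slot — that's 3.

3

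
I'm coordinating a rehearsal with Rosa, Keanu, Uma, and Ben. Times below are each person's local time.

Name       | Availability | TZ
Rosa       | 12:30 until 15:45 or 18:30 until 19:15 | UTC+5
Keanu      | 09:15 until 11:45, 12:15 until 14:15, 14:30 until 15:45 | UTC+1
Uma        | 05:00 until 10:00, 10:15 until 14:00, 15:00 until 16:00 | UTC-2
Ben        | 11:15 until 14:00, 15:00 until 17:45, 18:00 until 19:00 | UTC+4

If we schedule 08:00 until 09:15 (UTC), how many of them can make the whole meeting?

Rosa in UTC: 07:30-10:45, 13:30-14:15 (subtract 5h to convert from UTC+5).
Keanu in UTC: 08:15-10:45, 11:15-13:15, 13:30-14:45 (subtract 1h to convert from UTC+1).
Uma in UTC: 07:00-12:00, 12:15-16:00, 17:00-18:00 (add 2h to convert from UTC-2).
Ben in UTC: 07:15-10:00, 11:00-13:45, 14:00-15:00 (subtract 4h to convert from UTC+4).
Rosa, Uma, and Ben can make the full 08:00-09:15 slot — that's 3.

3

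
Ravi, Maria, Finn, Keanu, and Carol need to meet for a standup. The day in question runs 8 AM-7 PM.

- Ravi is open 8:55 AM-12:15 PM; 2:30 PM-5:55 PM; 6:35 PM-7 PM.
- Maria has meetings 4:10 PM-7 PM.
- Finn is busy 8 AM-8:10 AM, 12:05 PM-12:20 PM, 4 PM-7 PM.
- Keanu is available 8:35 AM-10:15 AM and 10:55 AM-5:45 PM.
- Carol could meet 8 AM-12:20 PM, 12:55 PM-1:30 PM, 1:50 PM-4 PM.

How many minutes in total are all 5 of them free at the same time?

240

Ravi free: 08:55-12:15, 14:30-17:55, 18:35-19:00.
Maria free: 08:00-16:10 (invert busy blocks within the working day).
Finn free: 08:10-12:05, 12:20-16:00 (invert busy blocks within the working day).
Keanu free: 08:35-10:15, 10:55-17:45.
Carol free: 08:00-12:20, 12:55-13:30, 13:50-16:00.
Ravi ∩ Maria: 08:55-12:15, 14:30-16:10.
Ravi ∩ Maria ∩ Finn: 08:55-12:05, 14:30-16:00.
Ravi ∩ Maria ∩ Finn ∩ Keanu: 08:55-10:15, 10:55-12:05, 14:30-16:00.
Ravi ∩ Maria ∩ Finn ∩ Keanu ∩ Carol: 08:55-10:15, 10:55-12:05, 14:30-16:00.
Summing the common windows: 80 + 70 + 90 = 240 minutes.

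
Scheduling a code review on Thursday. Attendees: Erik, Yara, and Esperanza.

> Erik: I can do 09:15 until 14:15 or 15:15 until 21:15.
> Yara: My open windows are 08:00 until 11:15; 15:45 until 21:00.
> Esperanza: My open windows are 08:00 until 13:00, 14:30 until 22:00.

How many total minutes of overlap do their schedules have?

Erik ∩ Yara: 09:15-11:15, 15:45-21:00.
Erik ∩ Yara ∩ Esperanza: 09:15-11:15, 15:45-21:00.
Summing the common windows: 120 + 315 = 435 minutes.

435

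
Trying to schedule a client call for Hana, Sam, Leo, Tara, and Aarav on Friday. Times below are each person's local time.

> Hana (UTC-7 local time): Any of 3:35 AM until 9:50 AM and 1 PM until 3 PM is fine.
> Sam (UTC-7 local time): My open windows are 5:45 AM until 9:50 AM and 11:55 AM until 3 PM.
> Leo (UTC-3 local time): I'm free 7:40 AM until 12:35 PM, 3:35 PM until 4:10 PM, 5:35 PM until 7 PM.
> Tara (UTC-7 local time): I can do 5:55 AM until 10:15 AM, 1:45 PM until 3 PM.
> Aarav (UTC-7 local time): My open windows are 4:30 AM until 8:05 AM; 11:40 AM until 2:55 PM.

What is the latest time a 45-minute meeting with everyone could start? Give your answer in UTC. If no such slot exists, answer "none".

Hana in UTC: 10:35-16:50, 20:00-22:00 (add 7h to convert from UTC-7).
Sam in UTC: 12:45-16:50, 18:55-22:00 (add 7h to convert from UTC-7).
Leo in UTC: 10:40-15:35, 18:35-19:10, 20:35-22:00 (add 3h to convert from UTC-3).
Tara in UTC: 12:55-17:15, 20:45-22:00 (add 7h to convert from UTC-7).
Aarav in UTC: 11:30-15:05, 18:40-21:55 (add 7h to convert from UTC-7).
Hana ∩ Sam: 12:45-16:50, 20:00-22:00.
Hana ∩ Sam ∩ Leo: 12:45-15:35, 20:35-22:00.
Hana ∩ Sam ∩ Leo ∩ Tara: 12:55-15:35, 20:45-22:00.
Hana ∩ Sam ∩ Leo ∩ Tara ∩ Aarav: 12:55-15:05, 20:45-21:55.
So the common availability across everyone is 12:55-15:05, 20:45-21:55.
The last common window of at least 45 minutes is 20:45-21:55; a 45-minute meeting can start as late as 21:10 and still end by 21:55.

21:10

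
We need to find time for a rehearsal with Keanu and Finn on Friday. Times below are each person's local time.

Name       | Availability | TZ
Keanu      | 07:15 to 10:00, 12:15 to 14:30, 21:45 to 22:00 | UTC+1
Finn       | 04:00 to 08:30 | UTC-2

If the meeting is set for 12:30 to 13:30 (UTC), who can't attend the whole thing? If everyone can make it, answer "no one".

Finn

Keanu in UTC: 06:15-09:00, 11:15-13:30, 20:45-21:00 (subtract 1h to convert from UTC+1).
Finn in UTC: 06:00-10:30 (add 2h to convert from UTC-2).
Keanu: free for 12:30-13:30. Finn: not fully free for 12:30-13:30.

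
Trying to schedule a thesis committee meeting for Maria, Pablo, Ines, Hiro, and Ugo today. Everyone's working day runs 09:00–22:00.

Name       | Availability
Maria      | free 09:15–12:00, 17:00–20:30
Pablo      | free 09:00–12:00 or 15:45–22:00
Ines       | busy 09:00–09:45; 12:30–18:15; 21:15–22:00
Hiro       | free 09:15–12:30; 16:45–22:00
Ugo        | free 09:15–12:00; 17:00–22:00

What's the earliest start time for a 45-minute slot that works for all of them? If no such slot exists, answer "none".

Maria free: 09:15-12:00, 17:00-20:30.
Pablo free: 09:00-12:00, 15:45-22:00.
Ines free: 09:45-12:30, 18:15-21:15 (invert busy blocks within the working day).
Hiro free: 09:15-12:30, 16:45-22:00.
Ugo free: 09:15-12:00, 17:00-22:00.
Maria ∩ Pablo: 09:15-12:00, 17:00-20:30.
Maria ∩ Pablo ∩ Ines: 09:45-12:00, 18:15-20:30.
Maria ∩ Pablo ∩ Ines ∩ Hiro: 09:45-12:00, 18:15-20:30.
Maria ∩ Pablo ∩ Ines ∩ Hiro ∩ Ugo: 09:45-12:00, 18:15-20:30.
The first common window of at least 45 minutes is 09:45-12:00, so the earliest start is 09:45.

09:45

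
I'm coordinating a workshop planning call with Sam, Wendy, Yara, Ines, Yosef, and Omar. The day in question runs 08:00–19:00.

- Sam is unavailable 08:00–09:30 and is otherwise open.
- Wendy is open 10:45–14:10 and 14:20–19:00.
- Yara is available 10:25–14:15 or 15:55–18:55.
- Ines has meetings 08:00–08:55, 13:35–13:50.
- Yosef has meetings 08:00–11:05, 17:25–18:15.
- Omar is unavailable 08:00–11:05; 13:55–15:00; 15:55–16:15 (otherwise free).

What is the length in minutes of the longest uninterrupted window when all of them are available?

150

Sam free: 09:30-19:00 (invert busy blocks within the working day).
Wendy free: 10:45-14:10, 14:20-19:00.
Yara free: 10:25-14:15, 15:55-18:55.
Ines free: 08:55-13:35, 13:50-19:00 (invert busy blocks within the working day).
Yosef free: 11:05-17:25, 18:15-19:00 (invert busy blocks within the working day).
Omar free: 11:05-13:55, 15:00-15:55, 16:15-19:00 (invert busy blocks within the working day).
Sam ∩ Wendy: 10:45-14:10, 14:20-19:00.
Sam ∩ Wendy ∩ Yara: 10:45-14:10, 15:55-18:55.
Sam ∩ Wendy ∩ Yara ∩ Ines: 10:45-13:35, 13:50-14:10, 15:55-18:55.
Sam ∩ Wendy ∩ Yara ∩ Ines ∩ Yosef: 11:05-13:35, 13:50-14:10, 15:55-17:25, 18:15-18:55.
Sam ∩ Wendy ∩ Yara ∩ Ines ∩ Yosef ∩ Omar: 11:05-13:35, 13:50-13:55, 16:15-17:25, 18:15-18:55.
The longest is 11:05-13:35 at 150 minutes.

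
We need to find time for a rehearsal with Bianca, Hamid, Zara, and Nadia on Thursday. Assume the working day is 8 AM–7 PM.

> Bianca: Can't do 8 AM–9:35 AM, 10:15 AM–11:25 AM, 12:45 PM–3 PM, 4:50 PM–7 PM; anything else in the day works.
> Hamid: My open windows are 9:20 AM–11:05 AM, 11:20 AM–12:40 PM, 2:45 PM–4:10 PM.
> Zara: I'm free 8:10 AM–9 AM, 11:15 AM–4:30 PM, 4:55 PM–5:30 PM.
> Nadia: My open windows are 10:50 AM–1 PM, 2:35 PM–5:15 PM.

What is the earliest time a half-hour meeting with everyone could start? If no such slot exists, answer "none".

Bianca free: 09:35-10:15, 11:25-12:45, 15:00-16:50 (invert busy blocks within the working day).
Hamid free: 09:20-11:05, 11:20-12:40, 14:45-16:10.
Zara free: 08:10-09:00, 11:15-16:30, 16:55-17:30.
Nadia free: 10:50-13:00, 14:35-17:15.
Bianca ∩ Hamid: 09:35-10:15, 11:25-12:40, 15:00-16:10.
Bianca ∩ Hamid ∩ Zara: 11:25-12:40, 15:00-16:10.
Bianca ∩ Hamid ∩ Zara ∩ Nadia: 11:25-12:40, 15:00-16:10.
The first common window of at least 30 minutes is 11:25-12:40, so the earliest start is 11:25.

11:25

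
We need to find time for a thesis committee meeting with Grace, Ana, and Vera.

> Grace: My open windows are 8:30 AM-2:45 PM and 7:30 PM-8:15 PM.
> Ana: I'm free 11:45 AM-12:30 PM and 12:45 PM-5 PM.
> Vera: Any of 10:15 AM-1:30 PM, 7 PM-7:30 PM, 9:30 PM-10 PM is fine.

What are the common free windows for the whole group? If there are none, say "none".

11:45-12:30, 12:45-13:30

Grace ∩ Ana: 11:45-12:30, 12:45-14:45.
Grace ∩ Ana ∩ Vera: 11:45-12:30, 12:45-13:30.
Those are the intersection windows.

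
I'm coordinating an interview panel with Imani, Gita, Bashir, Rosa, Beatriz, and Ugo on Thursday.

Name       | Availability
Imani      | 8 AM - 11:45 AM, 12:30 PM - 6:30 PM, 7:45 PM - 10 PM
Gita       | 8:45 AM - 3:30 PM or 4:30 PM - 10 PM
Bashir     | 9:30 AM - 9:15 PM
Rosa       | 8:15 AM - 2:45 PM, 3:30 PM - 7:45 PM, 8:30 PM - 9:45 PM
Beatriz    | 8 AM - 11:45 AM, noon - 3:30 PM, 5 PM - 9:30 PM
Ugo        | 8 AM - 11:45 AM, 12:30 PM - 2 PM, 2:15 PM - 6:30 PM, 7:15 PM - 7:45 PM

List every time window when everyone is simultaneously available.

09:30-11:45, 12:30-14:00, 14:15-14:45, 17:00-18:30

Imani ∩ Gita: 08:45-11:45, 12:30-15:30, 16:30-18:30, 19:45-22:00.
Imani ∩ Gita ∩ Bashir: 09:30-11:45, 12:30-15:30, 16:30-18:30, 19:45-21:15.
Imani ∩ Gita ∩ Bashir ∩ Rosa: 09:30-11:45, 12:30-14:45, 16:30-18:30, 20:30-21:15.
Imani ∩ Gita ∩ Bashir ∩ Rosa ∩ Beatriz: 09:30-11:45, 12:30-14:45, 17:00-18:30, 20:30-21:15.
Imani ∩ Gita ∩ Bashir ∩ Rosa ∩ Beatriz ∩ Ugo: 09:30-11:45, 12:30-14:00, 14:15-14:45, 17:00-18:30.
Those are the intersection windows.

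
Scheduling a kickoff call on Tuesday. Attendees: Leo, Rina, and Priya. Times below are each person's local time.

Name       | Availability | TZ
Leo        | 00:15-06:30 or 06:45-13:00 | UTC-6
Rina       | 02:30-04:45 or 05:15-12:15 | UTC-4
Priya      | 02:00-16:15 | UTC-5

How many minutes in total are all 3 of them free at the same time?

510

Leo in UTC: 06:15-12:30, 12:45-19:00 (add 6h to convert from UTC-6).
Rina in UTC: 06:30-08:45, 09:15-16:15 (add 4h to convert from UTC-4).
Priya in UTC: 07:00-21:15 (add 5h to convert from UTC-5).
Leo ∩ Rina: 06:30-08:45, 09:15-12:30, 12:45-16:15.
Leo ∩ Rina ∩ Priya: 07:00-08:45, 09:15-12:30, 12:45-16:15.
Summing the common windows: 105 + 195 + 210 = 510 minutes.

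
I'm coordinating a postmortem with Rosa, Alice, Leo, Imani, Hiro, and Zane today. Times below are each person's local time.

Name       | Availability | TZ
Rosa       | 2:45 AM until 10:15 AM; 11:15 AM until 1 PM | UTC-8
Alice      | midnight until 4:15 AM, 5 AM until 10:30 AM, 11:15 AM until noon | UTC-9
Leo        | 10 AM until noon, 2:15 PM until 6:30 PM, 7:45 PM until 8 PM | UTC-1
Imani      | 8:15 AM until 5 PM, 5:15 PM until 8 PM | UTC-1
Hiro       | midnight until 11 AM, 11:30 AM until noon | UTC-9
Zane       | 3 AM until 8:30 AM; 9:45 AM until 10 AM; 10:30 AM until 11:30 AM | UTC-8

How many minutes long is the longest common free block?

120

Rosa in UTC: 10:45-18:15, 19:15-21:00 (add 8h to convert from UTC-8).
Alice in UTC: 09:00-13:15, 14:00-19:30, 20:15-21:00 (add 9h to convert from UTC-9).
Leo in UTC: 11:00-13:00, 15:15-19:30, 20:45-21:00 (add 1h to convert from UTC-1).
Imani in UTC: 09:15-18:00, 18:15-21:00 (add 1h to convert from UTC-1).
Hiro in UTC: 09:00-20:00, 20:30-21:00 (add 9h to convert from UTC-9).
Zane in UTC: 11:00-16:30, 17:45-18:00, 18:30-19:30 (add 8h to convert from UTC-8).
Rosa ∩ Alice: 10:45-13:15, 14:00-18:15, 19:15-19:30, 20:15-21:00.
Rosa ∩ Alice ∩ Leo: 11:00-13:00, 15:15-18:15, 19:15-19:30, 20:45-21:00.
Rosa ∩ Alice ∩ Leo ∩ Imani: 11:00-13:00, 15:15-18:00, 19:15-19:30, 20:45-21:00.
Rosa ∩ Alice ∩ Leo ∩ Imani ∩ Hiro: 11:00-13:00, 15:15-18:00, 19:15-19:30, 20:45-21:00.
Rosa ∩ Alice ∩ Leo ∩ Imani ∩ Hiro ∩ Zane: 11:00-13:00, 15:15-16:30, 17:45-18:00, 19:15-19:30.
Those are the intersection windows.
The longest is 11:00-13:00 at 120 minutes.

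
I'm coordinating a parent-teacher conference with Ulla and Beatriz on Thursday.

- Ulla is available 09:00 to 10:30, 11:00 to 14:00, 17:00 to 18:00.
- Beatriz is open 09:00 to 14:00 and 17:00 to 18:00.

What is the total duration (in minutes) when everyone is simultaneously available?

330

Ulla ∩ Beatriz: 09:00-10:30, 11:00-14:00, 17:00-18:00.
So the common availability across everyone is 09:00-10:30, 11:00-14:00, 17:00-18:00.
Summing the common windows: 90 + 180 + 60 = 330 minutes.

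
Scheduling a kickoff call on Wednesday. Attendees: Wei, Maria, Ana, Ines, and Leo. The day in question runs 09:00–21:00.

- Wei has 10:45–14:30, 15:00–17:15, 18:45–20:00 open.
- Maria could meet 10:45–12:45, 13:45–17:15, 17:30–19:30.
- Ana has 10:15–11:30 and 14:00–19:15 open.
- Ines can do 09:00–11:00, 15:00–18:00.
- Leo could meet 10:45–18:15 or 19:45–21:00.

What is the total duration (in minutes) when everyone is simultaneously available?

150

Wei ∩ Maria: 10:45-12:45, 13:45-14:30, 15:00-17:15, 18:45-19:30.
Wei ∩ Maria ∩ Ana: 10:45-11:30, 14:00-14:30, 15:00-17:15, 18:45-19:15.
Wei ∩ Maria ∩ Ana ∩ Ines: 10:45-11:00, 15:00-17:15.
Wei ∩ Maria ∩ Ana ∩ Ines ∩ Leo: 10:45-11:00, 15:00-17:15.
Summing the common windows: 15 + 135 = 150 minutes.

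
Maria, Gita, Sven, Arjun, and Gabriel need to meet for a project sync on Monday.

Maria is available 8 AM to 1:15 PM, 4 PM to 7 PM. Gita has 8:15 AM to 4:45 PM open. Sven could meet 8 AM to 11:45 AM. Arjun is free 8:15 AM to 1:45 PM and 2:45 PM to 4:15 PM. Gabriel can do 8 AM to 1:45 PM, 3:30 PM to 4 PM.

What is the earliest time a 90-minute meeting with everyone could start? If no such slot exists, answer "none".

08:15

Maria ∩ Gita: 08:15-13:15, 16:00-16:45.
Maria ∩ Gita ∩ Sven: 08:15-11:45.
Maria ∩ Gita ∩ Sven ∩ Arjun: 08:15-11:45.
Maria ∩ Gita ∩ Sven ∩ Arjun ∩ Gabriel: 08:15-11:45.
Those are the intersection windows.
The first common window of at least 90 minutes is 08:15-11:45, so the earliest start is 08:15.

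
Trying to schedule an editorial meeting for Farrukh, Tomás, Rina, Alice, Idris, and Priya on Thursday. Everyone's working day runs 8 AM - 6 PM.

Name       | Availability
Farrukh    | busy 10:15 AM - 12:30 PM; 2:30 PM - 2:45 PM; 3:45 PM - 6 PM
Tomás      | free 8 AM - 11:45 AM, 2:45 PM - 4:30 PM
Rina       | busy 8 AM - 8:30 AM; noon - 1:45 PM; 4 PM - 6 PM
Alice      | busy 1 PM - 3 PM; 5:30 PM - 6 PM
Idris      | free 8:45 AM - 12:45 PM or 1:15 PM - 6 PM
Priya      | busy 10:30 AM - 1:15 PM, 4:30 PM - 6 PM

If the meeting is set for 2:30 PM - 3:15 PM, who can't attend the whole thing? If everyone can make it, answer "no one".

Alice, Farrukh, Tomás

Farrukh free: 08:00-10:15, 12:30-14:30, 14:45-15:45 (invert busy blocks within the working day).
Tomás free: 08:00-11:45, 14:45-16:30.
Rina free: 08:30-12:00, 13:45-16:00 (invert busy blocks within the working day).
Alice free: 08:00-13:00, 15:00-17:30 (invert busy blocks within the working day).
Idris free: 08:45-12:45, 13:15-18:00.
Priya free: 08:00-10:30, 13:15-16:30 (invert busy blocks within the working day).
Farrukh: not fully free for 14:30-15:15. Tomás: not fully free for 14:30-15:15. Rina: free for 14:30-15:15. Alice: not fully free for 14:30-15:15. Idris: free for 14:30-15:15. Priya: free for 14:30-15:15.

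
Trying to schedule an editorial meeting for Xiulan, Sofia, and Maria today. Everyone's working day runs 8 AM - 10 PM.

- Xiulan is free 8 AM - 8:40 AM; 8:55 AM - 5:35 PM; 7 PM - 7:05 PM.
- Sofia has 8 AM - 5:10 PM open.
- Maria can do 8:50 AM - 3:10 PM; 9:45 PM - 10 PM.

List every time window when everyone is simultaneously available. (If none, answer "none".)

Xiulan ∩ Sofia: 08:00-08:40, 08:55-17:10.
Xiulan ∩ Sofia ∩ Maria: 08:55-15:10.
So the common availability across everyone is 08:55-15:10.

08:55-15:10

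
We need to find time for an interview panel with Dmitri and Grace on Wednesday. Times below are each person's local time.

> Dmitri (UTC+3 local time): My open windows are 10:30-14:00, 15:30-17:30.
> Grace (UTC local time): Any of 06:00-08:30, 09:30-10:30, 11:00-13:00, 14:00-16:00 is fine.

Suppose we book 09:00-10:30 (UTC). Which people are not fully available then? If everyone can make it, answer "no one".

Grace

Dmitri in UTC: 07:30-11:00, 12:30-14:30 (subtract 3h to convert from UTC+3).
Grace in UTC: 06:00-08:30, 09:30-10:30, 11:00-13:00, 14:00-16:00.
Dmitri: free for 09:00-10:30. Grace: not fully free for 09:00-10:30.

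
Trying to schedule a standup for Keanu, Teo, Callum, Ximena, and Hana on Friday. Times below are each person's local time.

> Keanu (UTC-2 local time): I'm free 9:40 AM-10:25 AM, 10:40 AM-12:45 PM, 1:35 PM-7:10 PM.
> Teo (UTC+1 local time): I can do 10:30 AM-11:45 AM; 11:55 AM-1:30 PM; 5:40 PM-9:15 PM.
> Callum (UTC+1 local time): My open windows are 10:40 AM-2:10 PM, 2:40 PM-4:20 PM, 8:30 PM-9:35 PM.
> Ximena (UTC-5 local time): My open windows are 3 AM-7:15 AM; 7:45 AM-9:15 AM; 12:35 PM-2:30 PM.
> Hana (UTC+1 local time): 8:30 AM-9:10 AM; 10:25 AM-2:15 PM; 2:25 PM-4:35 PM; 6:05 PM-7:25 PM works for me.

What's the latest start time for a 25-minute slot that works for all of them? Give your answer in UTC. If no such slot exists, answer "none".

Keanu in UTC: 11:40-12:25, 12:40-14:45, 15:35-21:10 (add 2h to convert from UTC-2).
Teo in UTC: 09:30-10:45, 10:55-12:30, 16:40-20:15 (subtract 1h to convert from UTC+1).
Callum in UTC: 09:40-13:10, 13:40-15:20, 19:30-20:35 (subtract 1h to convert from UTC+1).
Ximena in UTC: 08:00-12:15, 12:45-14:15, 17:35-19:30 (add 5h to convert from UTC-5).
Hana in UTC: 07:30-08:10, 09:25-13:15, 13:25-15:35, 17:05-18:25 (subtract 1h to convert from UTC+1).
Keanu ∩ Teo: 11:40-12:25, 16:40-20:15.
Keanu ∩ Teo ∩ Callum: 11:40-12:25, 19:30-20:15.
Keanu ∩ Teo ∩ Callum ∩ Ximena: 11:40-12:15.
Keanu ∩ Teo ∩ Callum ∩ Ximena ∩ Hana: 11:40-12:15.
The last common window of at least 25 minutes is 11:40-12:15; a 25-minute meeting can start as late as 11:50 and still end by 12:15.

11:50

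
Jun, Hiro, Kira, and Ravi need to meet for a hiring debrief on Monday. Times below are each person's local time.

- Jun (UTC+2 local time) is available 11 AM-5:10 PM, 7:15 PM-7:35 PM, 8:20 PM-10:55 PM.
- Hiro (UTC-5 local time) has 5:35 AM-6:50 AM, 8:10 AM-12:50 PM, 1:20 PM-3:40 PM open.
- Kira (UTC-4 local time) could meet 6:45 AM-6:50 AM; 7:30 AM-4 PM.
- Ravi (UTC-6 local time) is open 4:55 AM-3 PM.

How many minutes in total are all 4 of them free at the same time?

Jun in UTC: 09:00-15:10, 17:15-17:35, 18:20-20:55 (subtract 2h to convert from UTC+2).
Hiro in UTC: 10:35-11:50, 13:10-17:50, 18:20-20:40 (add 5h to convert from UTC-5).
Kira in UTC: 10:45-10:50, 11:30-20:00 (add 4h to convert from UTC-4).
Ravi in UTC: 10:55-21:00 (add 6h to convert from UTC-6).
Jun ∩ Hiro: 10:35-11:50, 13:10-15:10, 17:15-17:35, 18:20-20:40.
Jun ∩ Hiro ∩ Kira: 10:45-10:50, 11:30-11:50, 13:10-15:10, 17:15-17:35, 18:20-20:00.
Jun ∩ Hiro ∩ Kira ∩ Ravi: 11:30-11:50, 13:10-15:10, 17:15-17:35, 18:20-20:00.
So the common availability across everyone is 11:30-11:50, 13:10-15:10, 17:15-17:35, 18:20-20:00.
Summing the common windows: 20 + 120 + 20 + 100 = 260 minutes.

260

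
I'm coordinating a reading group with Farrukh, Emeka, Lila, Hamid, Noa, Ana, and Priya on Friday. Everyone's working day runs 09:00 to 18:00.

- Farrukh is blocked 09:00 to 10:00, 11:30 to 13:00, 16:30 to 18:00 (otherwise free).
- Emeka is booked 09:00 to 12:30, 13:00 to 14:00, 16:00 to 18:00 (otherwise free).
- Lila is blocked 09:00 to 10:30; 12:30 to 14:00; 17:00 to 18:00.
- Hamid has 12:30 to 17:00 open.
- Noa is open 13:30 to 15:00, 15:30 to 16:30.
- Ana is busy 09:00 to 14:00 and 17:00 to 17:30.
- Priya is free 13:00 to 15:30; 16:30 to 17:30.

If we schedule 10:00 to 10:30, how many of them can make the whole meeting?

1

Farrukh free: 10:00-11:30, 13:00-16:30 (invert busy blocks within the working day).
Emeka free: 12:30-13:00, 14:00-16:00 (invert busy blocks within the working day).
Lila free: 10:30-12:30, 14:00-17:00 (invert busy blocks within the working day).
Hamid free: 12:30-17:00.
Noa free: 13:30-15:00, 15:30-16:30.
Ana free: 14:00-17:00, 17:30-18:00 (invert busy blocks within the working day).
Priya free: 13:00-15:30, 16:30-17:30.
Farrukh can make the full 10:00-10:30 slot — that's 1.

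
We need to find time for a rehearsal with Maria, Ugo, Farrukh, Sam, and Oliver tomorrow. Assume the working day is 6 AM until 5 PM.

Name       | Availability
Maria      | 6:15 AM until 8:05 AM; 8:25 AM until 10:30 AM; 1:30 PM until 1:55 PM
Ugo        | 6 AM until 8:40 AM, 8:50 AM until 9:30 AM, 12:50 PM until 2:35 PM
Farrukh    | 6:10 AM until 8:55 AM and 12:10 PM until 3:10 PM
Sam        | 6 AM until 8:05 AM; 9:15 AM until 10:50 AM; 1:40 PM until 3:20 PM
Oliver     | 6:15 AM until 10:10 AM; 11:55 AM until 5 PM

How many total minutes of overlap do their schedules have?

Maria ∩ Ugo: 06:15-08:05, 08:25-08:40, 08:50-09:30, 13:30-13:55.
Maria ∩ Ugo ∩ Farrukh: 06:15-08:05, 08:25-08:40, 08:50-08:55, 13:30-13:55.
Maria ∩ Ugo ∩ Farrukh ∩ Sam: 06:15-08:05, 13:40-13:55.
Maria ∩ Ugo ∩ Farrukh ∩ Sam ∩ Oliver: 06:15-08:05, 13:40-13:55.
Summing the common windows: 110 + 15 = 125 minutes.

125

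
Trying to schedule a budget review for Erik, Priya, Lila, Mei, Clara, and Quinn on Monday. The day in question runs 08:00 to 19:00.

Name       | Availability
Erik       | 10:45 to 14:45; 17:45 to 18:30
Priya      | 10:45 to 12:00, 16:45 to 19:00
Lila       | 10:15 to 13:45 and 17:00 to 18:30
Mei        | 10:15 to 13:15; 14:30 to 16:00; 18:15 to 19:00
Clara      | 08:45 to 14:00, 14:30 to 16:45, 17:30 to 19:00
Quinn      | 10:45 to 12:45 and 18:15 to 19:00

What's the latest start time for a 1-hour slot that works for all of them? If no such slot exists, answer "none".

Erik ∩ Priya: 10:45-12:00, 17:45-18:30.
Erik ∩ Priya ∩ Lila: 10:45-12:00, 17:45-18:30.
Erik ∩ Priya ∩ Lila ∩ Mei: 10:45-12:00, 18:15-18:30.
Erik ∩ Priya ∩ Lila ∩ Mei ∩ Clara: 10:45-12:00, 18:15-18:30.
Erik ∩ Priya ∩ Lila ∩ Mei ∩ Clara ∩ Quinn: 10:45-12:00, 18:15-18:30.
Those are the intersection windows.
The last common window of at least 60 minutes is 10:45-12:00; a 60-minute meeting can start as late as 11:00 and still end by 12:00.

11:00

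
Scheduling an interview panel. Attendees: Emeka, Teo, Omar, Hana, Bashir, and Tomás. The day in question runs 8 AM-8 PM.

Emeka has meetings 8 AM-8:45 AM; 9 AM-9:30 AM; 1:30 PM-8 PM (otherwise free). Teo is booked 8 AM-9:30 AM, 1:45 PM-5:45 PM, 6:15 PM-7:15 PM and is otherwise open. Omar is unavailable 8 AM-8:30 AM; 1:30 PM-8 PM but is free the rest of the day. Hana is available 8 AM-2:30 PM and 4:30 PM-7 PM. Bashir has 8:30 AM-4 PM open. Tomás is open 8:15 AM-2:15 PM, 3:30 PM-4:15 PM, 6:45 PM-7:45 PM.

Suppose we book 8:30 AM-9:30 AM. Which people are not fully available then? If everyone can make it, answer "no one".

Emeka, Teo

Emeka free: 08:45-09:00, 09:30-13:30 (invert busy blocks within the working day).
Teo free: 09:30-13:45, 17:45-18:15, 19:15-20:00 (invert busy blocks within the working day).
Omar free: 08:30-13:30 (invert busy blocks within the working day).
Hana free: 08:00-14:30, 16:30-19:00.
Bashir free: 08:30-16:00.
Tomás free: 08:15-14:15, 15:30-16:15, 18:45-19:45.
Emeka: not fully free for 08:30-09:30. Teo: not fully free for 08:30-09:30. Omar: free for 08:30-09:30. Hana: free for 08:30-09:30. Bashir: free for 08:30-09:30. Tomás: free for 08:30-09:30.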